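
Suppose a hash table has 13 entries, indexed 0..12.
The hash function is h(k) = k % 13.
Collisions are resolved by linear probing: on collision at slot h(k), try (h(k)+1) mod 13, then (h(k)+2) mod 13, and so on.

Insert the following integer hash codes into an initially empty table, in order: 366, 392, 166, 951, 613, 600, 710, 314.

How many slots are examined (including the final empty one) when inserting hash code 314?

6

Insert 366: h=2, slot 2 empty → index 2.
Insert 392: h=2, slot 2 occupied → index 3.
Insert 166: h=10, slot 10 empty → index 10.
Insert 951: h=2, slots 2,3 occupied → index 4.
Insert 613: h=2, slots 2,3,4 occupied → index 5.
Insert 600: h=2, slots 2,3,4,5 occupied → index 6.
Insert 710: h=8, slot 8 empty → index 8.
Insert 314: h=2, slots 2,3,4,5,6 occupied → index 7.
Table: [., ., 366, 392, 951, 613, 600, 314, 710, ., 166, ., .]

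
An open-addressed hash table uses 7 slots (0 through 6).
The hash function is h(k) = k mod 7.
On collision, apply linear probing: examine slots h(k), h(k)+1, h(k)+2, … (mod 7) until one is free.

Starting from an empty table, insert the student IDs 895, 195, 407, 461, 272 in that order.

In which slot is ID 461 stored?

895 hashes to 6; slot 6 is free => place at 6.
195 hashes to 6; 6 taken => place at 0.
407 hashes to 1; slot 1 is free => place at 1.
461 hashes to 6; 6,0,1 taken => place at 2.
272 hashes to 6; 6,0,1,2 taken => place at 3.
Table: [195, 407, 461, 272, ∅, ∅, 895]

2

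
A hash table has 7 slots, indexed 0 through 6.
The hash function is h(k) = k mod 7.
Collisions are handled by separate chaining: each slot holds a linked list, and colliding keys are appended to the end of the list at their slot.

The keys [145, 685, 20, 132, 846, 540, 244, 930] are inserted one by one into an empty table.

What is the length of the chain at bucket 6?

Insert 145: h=5, bucket 5 empty -> new chain.
Insert 685: h=6, bucket 6 empty -> new chain.
Insert 20: h=6, bucket 6 nonempty -> append to chain.
Insert 132: h=6, bucket 6 nonempty -> append to chain.
Insert 846: h=6, bucket 6 nonempty -> append to chain.
Insert 540: h=1, bucket 1 empty -> new chain.
Insert 244: h=6, bucket 6 nonempty -> append to chain.
Insert 930: h=6, bucket 6 nonempty -> append to chain.
Final buckets:
0: .
1: 540
2: .
3: .
4: .
5: 145
6: 685 -> 20 -> 132 -> 846 -> 244 -> 930

6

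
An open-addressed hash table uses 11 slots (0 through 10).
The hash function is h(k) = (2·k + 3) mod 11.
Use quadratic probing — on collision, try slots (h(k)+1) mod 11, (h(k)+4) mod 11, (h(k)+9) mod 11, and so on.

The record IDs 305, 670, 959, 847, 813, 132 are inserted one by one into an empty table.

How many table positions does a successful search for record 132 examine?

305: h=8 -> slot 8
670: h=1 -> slot 1
959: h=7 -> slot 7
847: h=3 -> slot 3
813: h=1, probe 1,2 -> slot 2
132: h=3, probe 3,4 -> slot 4
Table: [-, 670, 813, 847, 132, -, -, 959, 305, -, -]
Lookup 132: h=3, probe 3,4 → found at 4.

2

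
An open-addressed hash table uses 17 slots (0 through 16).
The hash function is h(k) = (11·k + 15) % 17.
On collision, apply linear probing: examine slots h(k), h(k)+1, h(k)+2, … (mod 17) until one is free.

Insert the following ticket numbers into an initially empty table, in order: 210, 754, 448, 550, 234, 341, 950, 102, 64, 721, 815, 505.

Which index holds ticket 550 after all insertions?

16

210 hashes to 13; slot 13 is free -> place at 13.
754 hashes to 13; 13 taken -> place at 14.
448 hashes to 13; 13,14 taken -> place at 15.
550 hashes to 13; 13,14,15 taken -> place at 16.
234 hashes to 5; slot 5 is free -> place at 5.
341 hashes to 9; slot 9 is free -> place at 9.
950 hashes to 10; slot 10 is free -> place at 10.
102 hashes to 15; 15,16 taken -> place at 0.
64 hashes to 5; 5 taken -> place at 6.
721 hashes to 7; slot 7 is free -> place at 7.
815 hashes to 4; slot 4 is free -> place at 4.
505 hashes to 11; slot 11 is free -> place at 11.
Table: [102, ∅, ∅, ∅, 815, 234, 64, 721, ∅, 341, 950, 505, ∅, 210, 754, 448, 550]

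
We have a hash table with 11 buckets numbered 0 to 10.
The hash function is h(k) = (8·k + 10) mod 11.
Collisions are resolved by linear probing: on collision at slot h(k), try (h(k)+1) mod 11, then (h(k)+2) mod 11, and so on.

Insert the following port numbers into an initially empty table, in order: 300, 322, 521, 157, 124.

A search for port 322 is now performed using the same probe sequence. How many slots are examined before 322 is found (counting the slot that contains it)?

Insert 300: h=1, slot 1 empty -> index 1.
Insert 322: h=1, slot 1 occupied -> index 2.
Insert 521: h=9, slot 9 empty -> index 9.
Insert 157: h=1, slots 1,2 occupied -> index 3.
Insert 124: h=1, slots 1,2,3 occupied -> index 4.
Table: [—, 300, 322, 157, 124, —, —, —, —, 521, —]
Lookup 322: h=1, probe 1,2 → found at 2.

2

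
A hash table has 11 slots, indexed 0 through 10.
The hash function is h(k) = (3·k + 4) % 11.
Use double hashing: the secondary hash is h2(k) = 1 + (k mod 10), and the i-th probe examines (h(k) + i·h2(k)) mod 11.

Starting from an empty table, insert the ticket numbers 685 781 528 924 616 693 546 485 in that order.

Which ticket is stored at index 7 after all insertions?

616

Insert 685: h=2, slot 2 empty => index 2.
Insert 781: h=4, slot 4 empty => index 4.
Insert 528: h=4, h2=9, slots 4,2 occupied => index 0.
Insert 924: h=4, h2=5, slot 4 occupied => index 9.
Insert 616: h=4, h2=7, slots 4,0 occupied => index 7.
Insert 693: h=4, h2=4, slot 4 occupied => index 8.
Insert 546: h=3, slot 3 empty => index 3.
Insert 485: h=7, h2=6, slots 7,2,8,3,9,4 occupied => index 10.
Table: [528, -, 685, 546, 781, -, -, 616, 693, 924, 485]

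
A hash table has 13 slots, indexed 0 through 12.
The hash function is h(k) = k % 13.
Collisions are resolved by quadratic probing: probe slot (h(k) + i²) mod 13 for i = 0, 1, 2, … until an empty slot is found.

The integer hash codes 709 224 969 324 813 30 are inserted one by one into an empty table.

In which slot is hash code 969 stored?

8

709: h=7 => slot 7
224: h=3 => slot 3
969: h=7, probe 7,8 => slot 8
324: h=12 => slot 12
813: h=7, probe 7,8,11 => slot 11
30: h=4 => slot 4
Table: [-, -, -, 224, 30, -, -, 709, 969, -, -, 813, 324]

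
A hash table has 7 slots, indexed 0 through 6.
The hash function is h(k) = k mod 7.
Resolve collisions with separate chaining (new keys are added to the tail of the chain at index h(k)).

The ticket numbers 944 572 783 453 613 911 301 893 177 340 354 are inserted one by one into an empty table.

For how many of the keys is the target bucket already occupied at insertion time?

5

Insert 944: h=6, bucket 6 empty -> new chain.
Insert 572: h=5, bucket 5 empty -> new chain.
Insert 783: h=6, bucket 6 nonempty -> append to chain.
Insert 453: h=5, bucket 5 nonempty -> append to chain.
Insert 613: h=4, bucket 4 empty -> new chain.
Insert 911: h=1, bucket 1 empty -> new chain.
Insert 301: h=0, bucket 0 empty -> new chain.
Insert 893: h=4, bucket 4 nonempty -> append to chain.
Insert 177: h=2, bucket 2 empty -> new chain.
Insert 340: h=4, bucket 4 nonempty -> append to chain.
Insert 354: h=4, bucket 4 nonempty -> append to chain.
Final buckets:
0: 301
1: 911
2: 177
3: .
4: 613 -> 893 -> 340 -> 354
5: 572 -> 453
6: 944 -> 783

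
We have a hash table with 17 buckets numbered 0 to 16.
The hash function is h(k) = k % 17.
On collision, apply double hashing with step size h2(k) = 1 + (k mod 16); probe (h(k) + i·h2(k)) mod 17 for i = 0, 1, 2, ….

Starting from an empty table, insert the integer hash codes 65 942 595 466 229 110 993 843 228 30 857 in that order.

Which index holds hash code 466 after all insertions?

Insert 65: h=14, slot 14 empty -> index 14.
Insert 942: h=7, slot 7 empty -> index 7.
Insert 595: h=0, slot 0 empty -> index 0.
Insert 466: h=7, h2=3, slot 7 occupied -> index 10.
Insert 229: h=8, slot 8 empty -> index 8.
Insert 110: h=8, h2=15, slot 8 occupied -> index 6.
Insert 993: h=7, h2=2, slot 7 occupied -> index 9.
Insert 843: h=10, h2=12, slot 10 occupied -> index 5.
Insert 228: h=7, h2=5, slot 7 occupied -> index 12.
Insert 30: h=13, slot 13 empty -> index 13.
Insert 857: h=7, h2=10, slots 7,0,10 occupied -> index 3.
Table: [595, —, —, 857, —, 843, 110, 942, 229, 993, 466, —, 228, 30, 65, —, —]

10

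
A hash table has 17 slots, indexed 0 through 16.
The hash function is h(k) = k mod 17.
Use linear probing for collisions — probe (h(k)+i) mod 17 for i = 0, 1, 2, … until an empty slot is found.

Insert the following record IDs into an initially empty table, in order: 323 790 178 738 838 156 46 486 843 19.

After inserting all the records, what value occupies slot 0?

323

323 hashes to 0; slot 0 is free => place at 0.
790 hashes to 8; slot 8 is free => place at 8.
178 hashes to 8; 8 taken => place at 9.
738 hashes to 7; slot 7 is free => place at 7.
838 hashes to 5; slot 5 is free => place at 5.
156 hashes to 3; slot 3 is free => place at 3.
46 hashes to 12; slot 12 is free => place at 12.
486 hashes to 10; slot 10 is free => place at 10.
843 hashes to 10; 10 taken => place at 11.
19 hashes to 2; slot 2 is free => place at 2.
Table: [323, ., 19, 156, ., 838, ., 738, 790, 178, 486, 843, 46, ., ., ., .]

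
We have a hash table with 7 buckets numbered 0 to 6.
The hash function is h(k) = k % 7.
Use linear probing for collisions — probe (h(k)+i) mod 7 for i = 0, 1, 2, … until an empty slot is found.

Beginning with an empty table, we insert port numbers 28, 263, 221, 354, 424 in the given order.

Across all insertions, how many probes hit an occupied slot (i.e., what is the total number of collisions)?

28: h=0 → slot 0
263: h=4 → slot 4
221: h=4, probe 4,5 → slot 5
354: h=4, probe 4,5,6 → slot 6
424: h=4, probe 4,5,6,0,1 → slot 1
Table: [28, 424, ∅, ∅, 263, 221, 354]

7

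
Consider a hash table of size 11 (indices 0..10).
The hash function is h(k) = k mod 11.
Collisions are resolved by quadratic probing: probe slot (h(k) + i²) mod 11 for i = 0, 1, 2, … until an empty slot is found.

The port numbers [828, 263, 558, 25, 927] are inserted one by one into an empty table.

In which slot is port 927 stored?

7

Insert 828: h=3, slot 3 empty → index 3.
Insert 263: h=10, slot 10 empty → index 10.
Insert 558: h=8, slot 8 empty → index 8.
Insert 25: h=3, slot 3 occupied → index 4.
Insert 927: h=3, slots 3,4 occupied → index 7.
Table: [∅, ∅, ∅, 828, 25, ∅, ∅, 927, 558, ∅, 263]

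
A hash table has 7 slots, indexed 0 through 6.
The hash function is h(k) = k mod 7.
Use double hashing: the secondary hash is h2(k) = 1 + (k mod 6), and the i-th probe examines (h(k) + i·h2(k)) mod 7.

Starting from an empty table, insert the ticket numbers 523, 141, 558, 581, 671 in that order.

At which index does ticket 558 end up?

6

523 hashes to 5; slot 5 is free → place at 5.
141 hashes to 1; slot 1 is free → place at 1.
558 hashes to 5, h2=1; 5 taken → place at 6.
581 hashes to 0; slot 0 is free → place at 0.
671 hashes to 6, h2=6; 6,5 taken → place at 4.
Table: [581, 141, -, -, 671, 523, 558]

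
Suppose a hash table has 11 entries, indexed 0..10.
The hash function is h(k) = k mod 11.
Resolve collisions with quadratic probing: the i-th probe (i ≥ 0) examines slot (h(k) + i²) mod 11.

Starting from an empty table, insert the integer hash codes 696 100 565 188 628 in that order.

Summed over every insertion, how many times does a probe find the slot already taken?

696: h=3 → slot 3
100: h=1 → slot 1
565: h=4 → slot 4
188: h=1, probe 1,2 → slot 2
628: h=1, probe 1,2,5 → slot 5
Table: [_, 100, 188, 696, 565, 628, _, _, _, _, _]

3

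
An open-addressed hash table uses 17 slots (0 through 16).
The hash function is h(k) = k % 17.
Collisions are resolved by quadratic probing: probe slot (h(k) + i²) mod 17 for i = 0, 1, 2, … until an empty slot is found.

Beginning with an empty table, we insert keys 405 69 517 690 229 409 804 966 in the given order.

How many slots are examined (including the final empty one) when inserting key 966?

2

405: h=14 => slot 14
69: h=1 => slot 1
517: h=7 => slot 7
690: h=10 => slot 10
229: h=8 => slot 8
409: h=1, probe 1,2 => slot 2
804: h=5 => slot 5
966: h=14, probe 14,15 => slot 15
Table: [∅, 69, 409, ∅, ∅, 804, ∅, 517, 229, ∅, 690, ∅, ∅, ∅, 405, 966, ∅]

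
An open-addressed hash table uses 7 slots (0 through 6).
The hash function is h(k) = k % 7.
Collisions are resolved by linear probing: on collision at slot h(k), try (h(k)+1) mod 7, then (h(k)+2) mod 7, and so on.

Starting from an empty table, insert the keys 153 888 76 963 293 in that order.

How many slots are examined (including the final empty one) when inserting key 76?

3

153: h=6 -> slot 6
888: h=6, probe 6,0 -> slot 0
76: h=6, probe 6,0,1 -> slot 1
963: h=4 -> slot 4
293: h=6, probe 6,0,1,2 -> slot 2
Table: [888, 76, 293, -, 963, -, 153]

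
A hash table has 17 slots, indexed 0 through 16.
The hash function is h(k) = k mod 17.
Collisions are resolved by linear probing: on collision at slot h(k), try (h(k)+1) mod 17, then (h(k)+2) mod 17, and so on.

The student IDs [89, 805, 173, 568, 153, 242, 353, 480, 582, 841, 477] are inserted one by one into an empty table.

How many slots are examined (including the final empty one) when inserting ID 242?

89: h=4 => slot 4
805: h=6 => slot 6
173: h=3 => slot 3
568: h=7 => slot 7
153: h=0 => slot 0
242: h=4, probe 4,5 => slot 5
353: h=13 => slot 13
480: h=4, probe 4,5,6,7,8 => slot 8
582: h=4, probe 4,5,6,7,8,9 => slot 9
841: h=8, probe 8,9,10 => slot 10
477: h=1 => slot 1
Table: [153, 477, _, 173, 89, 242, 805, 568, 480, 582, 841, _, _, 353, _, _, _]

2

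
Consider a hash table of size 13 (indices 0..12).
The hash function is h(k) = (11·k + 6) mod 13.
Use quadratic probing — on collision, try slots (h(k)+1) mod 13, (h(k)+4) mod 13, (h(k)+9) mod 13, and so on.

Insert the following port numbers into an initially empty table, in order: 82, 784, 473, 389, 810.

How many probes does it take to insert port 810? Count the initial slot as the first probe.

Insert 82: h=11, slot 11 empty → index 11.
Insert 784: h=11, slot 11 occupied → index 12.
Insert 473: h=9, slot 9 empty → index 9.
Insert 389: h=8, slot 8 empty → index 8.
Insert 810: h=11, slots 11,12 occupied → index 2.
Table: [_, _, 810, _, _, _, _, _, 389, 473, _, 82, 784]

3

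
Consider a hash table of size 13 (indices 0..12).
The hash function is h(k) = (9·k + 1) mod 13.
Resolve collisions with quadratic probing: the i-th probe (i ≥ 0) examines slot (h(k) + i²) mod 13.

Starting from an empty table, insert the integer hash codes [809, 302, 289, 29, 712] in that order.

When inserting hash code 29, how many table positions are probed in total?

809 hashes to 2; slot 2 is free → place at 2.
302 hashes to 2; 2 taken → place at 3.
289 hashes to 2; 2,3 taken → place at 6.
29 hashes to 2; 2,3,6 taken → place at 11.
712 hashes to 0; slot 0 is free → place at 0.
Table: [712, —, 809, 302, —, —, 289, —, —, —, —, 29, —]

4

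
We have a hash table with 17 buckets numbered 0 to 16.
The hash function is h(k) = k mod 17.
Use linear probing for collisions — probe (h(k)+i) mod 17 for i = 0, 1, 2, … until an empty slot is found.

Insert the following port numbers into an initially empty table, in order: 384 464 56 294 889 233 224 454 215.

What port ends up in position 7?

294

Insert 384: h=10, slot 10 empty => index 10.
Insert 464: h=5, slot 5 empty => index 5.
Insert 56: h=5, slot 5 occupied => index 6.
Insert 294: h=5, slots 5,6 occupied => index 7.
Insert 889: h=5, slots 5,6,7 occupied => index 8.
Insert 233: h=12, slot 12 empty => index 12.
Insert 224: h=3, slot 3 empty => index 3.
Insert 454: h=12, slot 12 occupied => index 13.
Insert 215: h=11, slot 11 empty => index 11.
Table: [., ., ., 224, ., 464, 56, 294, 889, ., 384, 215, 233, 454, ., ., .]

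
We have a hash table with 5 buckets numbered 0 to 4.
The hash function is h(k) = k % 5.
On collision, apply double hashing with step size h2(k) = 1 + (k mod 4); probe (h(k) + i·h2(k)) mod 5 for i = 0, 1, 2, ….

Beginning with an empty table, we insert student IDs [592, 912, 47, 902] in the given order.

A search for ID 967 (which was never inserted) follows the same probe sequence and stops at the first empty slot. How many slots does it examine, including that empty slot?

592: h=2 -> slot 2
912: h=2, h2=1, probe 2,3 -> slot 3
47: h=2, h2=4, probe 2,1 -> slot 1
902: h=2, h2=3, probe 2,0 -> slot 0
Table: [902, 47, 592, 912, —]
Lookup 967: h=2, h2=4, probe 2,1,0,4 → slot 4 empty, not found.

4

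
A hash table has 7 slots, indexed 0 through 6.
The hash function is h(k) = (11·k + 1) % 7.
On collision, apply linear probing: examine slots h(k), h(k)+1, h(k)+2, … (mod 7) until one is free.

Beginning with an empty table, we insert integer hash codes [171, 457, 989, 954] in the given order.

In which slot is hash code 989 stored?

3

171: h=6 -> slot 6
457: h=2 -> slot 2
989: h=2, probe 2,3 -> slot 3
954: h=2, probe 2,3,4 -> slot 4
Table: [_, _, 457, 989, 954, _, 171]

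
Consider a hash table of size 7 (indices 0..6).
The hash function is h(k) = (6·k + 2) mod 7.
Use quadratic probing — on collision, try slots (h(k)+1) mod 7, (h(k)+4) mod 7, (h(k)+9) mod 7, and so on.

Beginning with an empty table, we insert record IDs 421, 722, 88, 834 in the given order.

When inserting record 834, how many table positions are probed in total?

421: h=1 => slot 1
722: h=1, probe 1,2 => slot 2
88: h=5 => slot 5
834: h=1, probe 1,2,5,3 => slot 3
Table: [—, 421, 722, 834, —, 88, —]

4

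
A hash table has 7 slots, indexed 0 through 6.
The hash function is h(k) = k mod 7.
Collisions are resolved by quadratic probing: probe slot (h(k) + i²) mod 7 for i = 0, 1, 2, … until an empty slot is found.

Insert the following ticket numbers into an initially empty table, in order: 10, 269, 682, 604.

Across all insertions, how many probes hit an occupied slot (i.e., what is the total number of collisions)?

3

Insert 10: h=3, slot 3 empty => index 3.
Insert 269: h=3, slot 3 occupied => index 4.
Insert 682: h=3, slots 3,4 occupied => index 0.
Insert 604: h=2, slot 2 empty => index 2.
Table: [682, ., 604, 10, 269, ., .]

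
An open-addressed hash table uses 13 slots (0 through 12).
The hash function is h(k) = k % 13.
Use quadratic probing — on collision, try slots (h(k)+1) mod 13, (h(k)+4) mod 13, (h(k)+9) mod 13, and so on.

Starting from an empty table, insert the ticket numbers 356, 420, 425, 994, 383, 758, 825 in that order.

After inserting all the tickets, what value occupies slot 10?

825

356: h=5 -> slot 5
420: h=4 -> slot 4
425: h=9 -> slot 9
994: h=6 -> slot 6
383: h=6, probe 6,7 -> slot 7
758: h=4, probe 4,5,8 -> slot 8
825: h=6, probe 6,7,10 -> slot 10
Table: [., ., ., ., 420, 356, 994, 383, 758, 425, 825, ., .]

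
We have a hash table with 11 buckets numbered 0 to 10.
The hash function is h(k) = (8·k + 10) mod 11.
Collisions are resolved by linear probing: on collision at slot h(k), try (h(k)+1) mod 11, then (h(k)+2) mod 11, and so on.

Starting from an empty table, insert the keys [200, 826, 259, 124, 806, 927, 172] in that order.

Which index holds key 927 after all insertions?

200: h=4 -> slot 4
826: h=7 -> slot 7
259: h=3 -> slot 3
124: h=1 -> slot 1
806: h=1, probe 1,2 -> slot 2
927: h=1, probe 1,2,3,4,5 -> slot 5
172: h=0 -> slot 0
Table: [172, 124, 806, 259, 200, 927, -, 826, -, -, -]

5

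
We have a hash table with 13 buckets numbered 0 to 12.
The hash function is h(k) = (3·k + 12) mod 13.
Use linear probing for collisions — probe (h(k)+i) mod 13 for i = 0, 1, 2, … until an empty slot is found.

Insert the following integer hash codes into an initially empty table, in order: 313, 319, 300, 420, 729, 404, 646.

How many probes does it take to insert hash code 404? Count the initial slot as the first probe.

4

313: h=2 → slot 2
319: h=7 → slot 7
300: h=2, probe 2,3 → slot 3
420: h=11 → slot 11
729: h=2, probe 2,3,4 → slot 4
404: h=2, probe 2,3,4,5 → slot 5
646: h=0 → slot 0
Table: [646, _, 313, 300, 729, 404, _, 319, _, _, _, 420, _]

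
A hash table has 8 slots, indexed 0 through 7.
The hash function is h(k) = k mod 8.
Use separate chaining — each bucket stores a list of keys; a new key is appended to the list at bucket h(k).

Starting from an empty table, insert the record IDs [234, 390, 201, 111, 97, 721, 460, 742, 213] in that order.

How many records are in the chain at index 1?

234 -> bucket 2
390 -> bucket 6
201 -> bucket 1
111 -> bucket 7
97 -> bucket 1 (collision)
721 -> bucket 1 (collision)
460 -> bucket 4
742 -> bucket 6 (collision)
213 -> bucket 5
Final buckets:
0: ∅
1: 201 -> 97 -> 721
2: 234
3: ∅
4: 460
5: 213
6: 390 -> 742
7: 111

3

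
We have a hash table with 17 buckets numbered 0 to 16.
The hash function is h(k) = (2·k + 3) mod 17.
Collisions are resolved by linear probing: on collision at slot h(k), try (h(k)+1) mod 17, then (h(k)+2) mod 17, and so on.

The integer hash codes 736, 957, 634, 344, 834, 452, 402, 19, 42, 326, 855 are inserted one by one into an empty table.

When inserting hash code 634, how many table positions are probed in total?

3

Insert 736: h=13, slot 13 empty → index 13.
Insert 957: h=13, slot 13 occupied → index 14.
Insert 634: h=13, slots 13,14 occupied → index 15.
Insert 344: h=11, slot 11 empty → index 11.
Insert 834: h=5, slot 5 empty → index 5.
Insert 452: h=6, slot 6 empty → index 6.
Insert 402: h=8, slot 8 empty → index 8.
Insert 19: h=7, slot 7 empty → index 7.
Insert 42: h=2, slot 2 empty → index 2.
Insert 326: h=9, slot 9 empty → index 9.
Insert 855: h=13, slots 13,14,15 occupied → index 16.
Table: [., ., 42, ., ., 834, 452, 19, 402, 326, ., 344, ., 736, 957, 634, 855]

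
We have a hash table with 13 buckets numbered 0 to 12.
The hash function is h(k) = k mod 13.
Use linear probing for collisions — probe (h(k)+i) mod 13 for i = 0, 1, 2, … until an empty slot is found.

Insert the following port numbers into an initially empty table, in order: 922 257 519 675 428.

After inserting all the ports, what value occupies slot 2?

428

Insert 922: h=12, slot 12 empty → index 12.
Insert 257: h=10, slot 10 empty → index 10.
Insert 519: h=12, slot 12 occupied → index 0.
Insert 675: h=12, slots 12,0 occupied → index 1.
Insert 428: h=12, slots 12,0,1 occupied → index 2.
Table: [519, 675, 428, -, -, -, -, -, -, -, 257, -, 922]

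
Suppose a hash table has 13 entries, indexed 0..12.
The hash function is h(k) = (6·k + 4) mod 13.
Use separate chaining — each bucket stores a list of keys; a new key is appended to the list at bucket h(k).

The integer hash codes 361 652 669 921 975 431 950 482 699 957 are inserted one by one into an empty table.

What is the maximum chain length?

361 -> bucket 12
652 -> bucket 3
669 -> bucket 1
921 -> bucket 5
975 -> bucket 4
431 -> bucket 3 (collision)
950 -> bucket 10
482 -> bucket 10 (collision)
699 -> bucket 12 (collision)
957 -> bucket 0
Final buckets:
0: 957
1: 669
2: .
3: 652 -> 431
4: 975
5: 921
6: .
7: .
8: .
9: .
10: 950 -> 482
11: .
12: 361 -> 699

2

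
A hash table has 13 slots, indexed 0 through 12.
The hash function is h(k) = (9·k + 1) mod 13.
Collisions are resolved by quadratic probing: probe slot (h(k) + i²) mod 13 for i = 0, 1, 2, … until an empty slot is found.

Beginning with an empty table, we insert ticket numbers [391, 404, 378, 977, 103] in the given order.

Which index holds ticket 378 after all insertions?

391 hashes to 10; slot 10 is free => place at 10.
404 hashes to 10; 10 taken => place at 11.
378 hashes to 10; 10,11 taken => place at 1.
977 hashes to 6; slot 6 is free => place at 6.
103 hashes to 5; slot 5 is free => place at 5.
Table: [∅, 378, ∅, ∅, ∅, 103, 977, ∅, ∅, ∅, 391, 404, ∅]

1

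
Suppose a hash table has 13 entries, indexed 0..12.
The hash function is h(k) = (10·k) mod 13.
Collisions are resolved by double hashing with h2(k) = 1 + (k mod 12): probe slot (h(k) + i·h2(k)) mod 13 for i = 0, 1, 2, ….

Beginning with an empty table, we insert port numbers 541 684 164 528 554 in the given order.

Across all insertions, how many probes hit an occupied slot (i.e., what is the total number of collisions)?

541 hashes to 2; slot 2 is free -> place at 2.
684 hashes to 2, h2=1; 2 taken -> place at 3.
164 hashes to 2, h2=9; 2 taken -> place at 11.
528 hashes to 2, h2=1; 2,3 taken -> place at 4.
554 hashes to 2, h2=3; 2 taken -> place at 5.
Table: [∅, ∅, 541, 684, 528, 554, ∅, ∅, ∅, ∅, ∅, 164, ∅]

5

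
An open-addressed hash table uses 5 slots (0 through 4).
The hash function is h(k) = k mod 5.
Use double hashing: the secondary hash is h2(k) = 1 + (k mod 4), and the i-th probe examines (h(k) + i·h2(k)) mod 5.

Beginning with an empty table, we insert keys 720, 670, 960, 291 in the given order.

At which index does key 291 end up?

Insert 720: h=0, slot 0 empty => index 0.
Insert 670: h=0, h2=3, slot 0 occupied => index 3.
Insert 960: h=0, h2=1, slot 0 occupied => index 1.
Insert 291: h=1, h2=4, slots 1,0 occupied => index 4.
Table: [720, 960, —, 670, 291]

4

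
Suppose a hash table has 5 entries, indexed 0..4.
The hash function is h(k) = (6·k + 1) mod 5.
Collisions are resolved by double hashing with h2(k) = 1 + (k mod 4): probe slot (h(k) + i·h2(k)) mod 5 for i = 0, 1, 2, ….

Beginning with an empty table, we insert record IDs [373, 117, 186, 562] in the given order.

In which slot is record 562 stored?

1

Insert 373: h=4, slot 4 empty -> index 4.
Insert 117: h=3, slot 3 empty -> index 3.
Insert 186: h=2, slot 2 empty -> index 2.
Insert 562: h=3, h2=3, slot 3 occupied -> index 1.
Table: [-, 562, 186, 117, 373]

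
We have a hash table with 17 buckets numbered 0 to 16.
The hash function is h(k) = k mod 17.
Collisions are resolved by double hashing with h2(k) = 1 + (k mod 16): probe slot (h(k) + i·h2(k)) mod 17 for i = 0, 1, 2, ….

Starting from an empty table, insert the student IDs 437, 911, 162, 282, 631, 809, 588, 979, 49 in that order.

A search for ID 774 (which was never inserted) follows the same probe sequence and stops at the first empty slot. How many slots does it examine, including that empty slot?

437: h=12 => slot 12
911: h=10 => slot 10
162: h=9 => slot 9
282: h=10, h2=11, probe 10,4 => slot 4
631: h=2 => slot 2
809: h=10, h2=10, probe 10,3 => slot 3
588: h=10, h2=13, probe 10,6 => slot 6
979: h=10, h2=4, probe 10,14 => slot 14
49: h=15 => slot 15
Table: [., ., 631, 809, 282, ., 588, ., ., 162, 911, ., 437, ., 979, 49, .]
Lookup 774: h=9, h2=7, probe 9,16 → slot 16 empty, not found.

2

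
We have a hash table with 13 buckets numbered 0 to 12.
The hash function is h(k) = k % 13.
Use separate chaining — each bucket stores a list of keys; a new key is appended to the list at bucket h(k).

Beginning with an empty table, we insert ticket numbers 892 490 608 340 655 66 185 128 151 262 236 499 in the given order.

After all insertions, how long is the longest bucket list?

3

892 → bucket 8
490 → bucket 9
608 → bucket 10
340 → bucket 2
655 → bucket 5
66 → bucket 1
185 → bucket 3
128 → bucket 11
151 → bucket 8 (collision)
262 → bucket 2 (collision)
236 → bucket 2 (collision)
499 → bucket 5 (collision)
Final buckets:
0: ∅
1: 66
2: 340 -> 262 -> 236
3: 185
4: ∅
5: 655 -> 499
6: ∅
7: ∅
8: 892 -> 151
9: 490
10: 608
11: 128
12: ∅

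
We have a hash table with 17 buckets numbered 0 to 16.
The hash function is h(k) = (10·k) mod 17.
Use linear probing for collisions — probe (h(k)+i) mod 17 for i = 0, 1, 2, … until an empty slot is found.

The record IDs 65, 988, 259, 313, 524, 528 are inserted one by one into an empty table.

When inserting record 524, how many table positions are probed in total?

65: h=4 => slot 4
988: h=3 => slot 3
259: h=6 => slot 6
313: h=2 => slot 2
524: h=4, probe 4,5 => slot 5
528: h=10 => slot 10
Table: [-, -, 313, 988, 65, 524, 259, -, -, -, 528, -, -, -, -, -, -]

2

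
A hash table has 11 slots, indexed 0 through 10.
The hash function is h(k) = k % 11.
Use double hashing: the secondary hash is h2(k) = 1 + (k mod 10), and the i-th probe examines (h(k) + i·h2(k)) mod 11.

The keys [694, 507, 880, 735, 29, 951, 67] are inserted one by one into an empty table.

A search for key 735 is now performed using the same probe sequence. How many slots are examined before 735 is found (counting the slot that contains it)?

Insert 694: h=1, slot 1 empty -> index 1.
Insert 507: h=1, h2=8, slot 1 occupied -> index 9.
Insert 880: h=0, slot 0 empty -> index 0.
Insert 735: h=9, h2=6, slot 9 occupied -> index 4.
Insert 29: h=7, slot 7 empty -> index 7.
Insert 951: h=5, slot 5 empty -> index 5.
Insert 67: h=1, h2=8, slots 1,9 occupied -> index 6.
Table: [880, 694, ∅, ∅, 735, 951, 67, 29, ∅, 507, ∅]
Lookup 735: h=9, h2=6, probe 9,4 → found at 4.

2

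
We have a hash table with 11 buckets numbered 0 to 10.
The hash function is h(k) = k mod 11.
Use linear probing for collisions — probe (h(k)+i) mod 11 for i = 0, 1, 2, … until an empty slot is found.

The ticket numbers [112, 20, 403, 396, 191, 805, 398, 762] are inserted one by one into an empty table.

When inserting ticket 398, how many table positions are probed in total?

112: h=2 => slot 2
20: h=9 => slot 9
403: h=7 => slot 7
396: h=0 => slot 0
191: h=4 => slot 4
805: h=2, probe 2,3 => slot 3
398: h=2, probe 2,3,4,5 => slot 5
762: h=3, probe 3,4,5,6 => slot 6
Table: [396, ., 112, 805, 191, 398, 762, 403, ., 20, .]

4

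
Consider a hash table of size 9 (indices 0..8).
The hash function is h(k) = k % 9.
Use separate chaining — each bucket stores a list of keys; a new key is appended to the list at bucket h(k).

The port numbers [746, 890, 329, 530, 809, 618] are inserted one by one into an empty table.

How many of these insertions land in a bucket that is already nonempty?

3

746 → bucket 8
890 → bucket 8 (collision)
329 → bucket 5
530 → bucket 8 (collision)
809 → bucket 8 (collision)
618 → bucket 6
Final buckets:
0: -
1: -
2: -
3: -
4: -
5: 329
6: 618
7: -
8: 746 -> 890 -> 530 -> 809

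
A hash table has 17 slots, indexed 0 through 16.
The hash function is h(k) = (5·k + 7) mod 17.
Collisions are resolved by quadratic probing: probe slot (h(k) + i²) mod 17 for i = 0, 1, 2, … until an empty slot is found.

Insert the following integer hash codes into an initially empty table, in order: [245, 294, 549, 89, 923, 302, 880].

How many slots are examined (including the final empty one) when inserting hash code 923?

3

245 hashes to 8; slot 8 is free => place at 8.
294 hashes to 15; slot 15 is free => place at 15.
549 hashes to 15; 15 taken => place at 16.
89 hashes to 10; slot 10 is free => place at 10.
923 hashes to 15; 15,16 taken => place at 2.
302 hashes to 4; slot 4 is free => place at 4.
880 hashes to 4; 4 taken => place at 5.
Table: [∅, ∅, 923, ∅, 302, 880, ∅, ∅, 245, ∅, 89, ∅, ∅, ∅, ∅, 294, 549]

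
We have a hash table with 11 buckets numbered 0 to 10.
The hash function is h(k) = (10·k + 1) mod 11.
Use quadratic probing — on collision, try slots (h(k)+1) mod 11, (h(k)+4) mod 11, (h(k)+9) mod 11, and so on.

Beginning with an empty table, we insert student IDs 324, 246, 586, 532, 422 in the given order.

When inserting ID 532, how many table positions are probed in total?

324 hashes to 7; slot 7 is free => place at 7.
246 hashes to 8; slot 8 is free => place at 8.
586 hashes to 9; slot 9 is free => place at 9.
532 hashes to 8; 8,9 taken => place at 1.
422 hashes to 8; 8,9,1 taken => place at 6.
Table: [—, 532, —, —, —, —, 422, 324, 246, 586, —]

3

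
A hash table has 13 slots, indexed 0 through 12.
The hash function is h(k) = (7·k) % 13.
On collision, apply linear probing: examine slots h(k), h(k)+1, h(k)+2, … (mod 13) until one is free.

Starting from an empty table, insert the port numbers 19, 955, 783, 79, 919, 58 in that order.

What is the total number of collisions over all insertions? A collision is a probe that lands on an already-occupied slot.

19: h=3 -> slot 3
955: h=3, probe 3,4 -> slot 4
783: h=8 -> slot 8
79: h=7 -> slot 7
919: h=11 -> slot 11
58: h=3, probe 3,4,5 -> slot 5
Table: [∅, ∅, ∅, 19, 955, 58, ∅, 79, 783, ∅, ∅, 919, ∅]

3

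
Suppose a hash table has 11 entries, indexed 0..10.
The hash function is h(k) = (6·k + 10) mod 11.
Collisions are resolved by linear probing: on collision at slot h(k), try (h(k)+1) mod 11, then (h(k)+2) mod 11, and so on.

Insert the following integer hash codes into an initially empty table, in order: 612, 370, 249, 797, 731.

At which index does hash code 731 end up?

612 hashes to 8; slot 8 is free => place at 8.
370 hashes to 8; 8 taken => place at 9.
249 hashes to 8; 8,9 taken => place at 10.
797 hashes to 7; slot 7 is free => place at 7.
731 hashes to 7; 7,8,9,10 taken => place at 0.
Table: [731, _, _, _, _, _, _, 797, 612, 370, 249]

0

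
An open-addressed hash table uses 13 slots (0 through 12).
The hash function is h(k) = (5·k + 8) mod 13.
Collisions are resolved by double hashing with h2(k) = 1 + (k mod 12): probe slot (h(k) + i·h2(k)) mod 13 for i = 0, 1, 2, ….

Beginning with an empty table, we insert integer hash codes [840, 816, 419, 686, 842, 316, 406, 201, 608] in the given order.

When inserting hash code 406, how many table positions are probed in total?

Insert 840: h=9, slot 9 empty → index 9.
Insert 816: h=6, slot 6 empty → index 6.
Insert 419: h=10, slot 10 empty → index 10.
Insert 686: h=6, h2=3, slots 6,9 occupied → index 12.
Insert 842: h=6, h2=3, slots 6,9,12 occupied → index 2.
Insert 316: h=2, h2=5, slot 2 occupied → index 7.
Insert 406: h=10, h2=11, slot 10 occupied → index 8.
Insert 201: h=12, h2=10, slots 12,9,6 occupied → index 3.
Insert 608: h=6, h2=9, slots 6,2 occupied → index 11.
Table: [∅, ∅, 842, 201, ∅, ∅, 816, 316, 406, 840, 419, 608, 686]

2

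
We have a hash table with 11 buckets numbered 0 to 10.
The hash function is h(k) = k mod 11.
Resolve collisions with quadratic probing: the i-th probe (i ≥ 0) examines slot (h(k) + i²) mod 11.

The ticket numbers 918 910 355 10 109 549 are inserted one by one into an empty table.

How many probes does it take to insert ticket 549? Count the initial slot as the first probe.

918: h=5 → slot 5
910: h=8 → slot 8
355: h=3 → slot 3
10: h=10 → slot 10
109: h=10, probe 10,0 → slot 0
549: h=10, probe 10,0,3,8,4 → slot 4
Table: [109, ., ., 355, 549, 918, ., ., 910, ., 10]

5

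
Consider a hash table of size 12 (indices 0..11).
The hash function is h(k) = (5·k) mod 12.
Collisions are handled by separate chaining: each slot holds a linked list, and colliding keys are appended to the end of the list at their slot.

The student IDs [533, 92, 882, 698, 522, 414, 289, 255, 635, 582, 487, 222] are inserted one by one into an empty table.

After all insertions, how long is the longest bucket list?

Insert 533: h=1, bucket 1 empty -> new chain.
Insert 92: h=4, bucket 4 empty -> new chain.
Insert 882: h=6, bucket 6 empty -> new chain.
Insert 698: h=10, bucket 10 empty -> new chain.
Insert 522: h=6, bucket 6 nonempty -> append to chain.
Insert 414: h=6, bucket 6 nonempty -> append to chain.
Insert 289: h=5, bucket 5 empty -> new chain.
Insert 255: h=3, bucket 3 empty -> new chain.
Insert 635: h=7, bucket 7 empty -> new chain.
Insert 582: h=6, bucket 6 nonempty -> append to chain.
Insert 487: h=11, bucket 11 empty -> new chain.
Insert 222: h=6, bucket 6 nonempty -> append to chain.
Final buckets:
0: -
1: 533
2: -
3: 255
4: 92
5: 289
6: 882 -> 522 -> 414 -> 582 -> 222
7: 635
8: -
9: -
10: 698
11: 487

5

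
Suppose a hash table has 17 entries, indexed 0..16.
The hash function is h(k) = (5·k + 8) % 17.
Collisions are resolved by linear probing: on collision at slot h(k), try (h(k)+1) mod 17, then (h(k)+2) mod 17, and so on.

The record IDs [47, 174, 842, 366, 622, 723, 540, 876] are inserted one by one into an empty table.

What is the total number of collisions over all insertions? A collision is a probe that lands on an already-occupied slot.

10

47 hashes to 5; slot 5 is free -> place at 5.
174 hashes to 11; slot 11 is free -> place at 11.
842 hashes to 2; slot 2 is free -> place at 2.
366 hashes to 2; 2 taken -> place at 3.
622 hashes to 7; slot 7 is free -> place at 7.
723 hashes to 2; 2,3 taken -> place at 4.
540 hashes to 5; 5 taken -> place at 6.
876 hashes to 2; 2,3,4,5,6,7 taken -> place at 8.
Table: [., ., 842, 366, 723, 47, 540, 622, 876, ., ., 174, ., ., ., ., .]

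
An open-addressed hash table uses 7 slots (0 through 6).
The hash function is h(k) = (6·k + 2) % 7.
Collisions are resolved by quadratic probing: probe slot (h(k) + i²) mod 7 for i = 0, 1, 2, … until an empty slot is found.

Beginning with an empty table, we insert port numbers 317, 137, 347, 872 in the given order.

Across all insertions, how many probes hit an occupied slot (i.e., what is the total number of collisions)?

3

Insert 317: h=0, slot 0 empty => index 0.
Insert 137: h=5, slot 5 empty => index 5.
Insert 347: h=5, slot 5 occupied => index 6.
Insert 872: h=5, slots 5,6 occupied => index 2.
Table: [317, ∅, 872, ∅, ∅, 137, 347]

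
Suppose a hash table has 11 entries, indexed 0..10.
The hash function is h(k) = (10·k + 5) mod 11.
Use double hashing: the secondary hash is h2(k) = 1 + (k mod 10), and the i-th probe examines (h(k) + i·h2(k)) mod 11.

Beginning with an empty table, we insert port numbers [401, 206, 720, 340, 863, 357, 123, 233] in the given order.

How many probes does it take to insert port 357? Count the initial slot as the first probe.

401: h=0 => slot 0
206: h=8 => slot 8
720: h=0, h2=1, probe 0,1 => slot 1
340: h=6 => slot 6
863: h=0, h2=4, probe 0,4 => slot 4
357: h=0, h2=8, probe 0,8,5 => slot 5
123: h=3 => slot 3
233: h=3, h2=4, probe 3,7 => slot 7
Table: [401, 720, _, 123, 863, 357, 340, 233, 206, _, _]

3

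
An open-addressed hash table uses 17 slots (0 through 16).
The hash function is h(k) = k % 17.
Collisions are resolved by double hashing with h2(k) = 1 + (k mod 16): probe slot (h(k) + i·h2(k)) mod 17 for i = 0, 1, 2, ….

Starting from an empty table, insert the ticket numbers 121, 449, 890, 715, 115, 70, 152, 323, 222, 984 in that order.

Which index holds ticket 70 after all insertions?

121: h=2 → slot 2
449: h=7 → slot 7
890: h=6 → slot 6
715: h=1 → slot 1
115: h=13 → slot 13
70: h=2, h2=7, probe 2,9 → slot 9
152: h=16 → slot 16
323: h=0 → slot 0
222: h=1, h2=15, probe 1,16,14 → slot 14
984: h=15 → slot 15
Table: [323, 715, 121, ., ., ., 890, 449, ., 70, ., ., ., 115, 222, 984, 152]

9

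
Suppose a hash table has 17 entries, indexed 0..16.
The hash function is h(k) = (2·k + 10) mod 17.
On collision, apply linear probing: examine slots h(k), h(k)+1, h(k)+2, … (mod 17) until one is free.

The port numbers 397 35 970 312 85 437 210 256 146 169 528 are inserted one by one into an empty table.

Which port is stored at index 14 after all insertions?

256

Insert 397: h=5, slot 5 empty -> index 5.
Insert 35: h=12, slot 12 empty -> index 12.
Insert 970: h=12, slot 12 occupied -> index 13.
Insert 312: h=5, slot 5 occupied -> index 6.
Insert 85: h=10, slot 10 empty -> index 10.
Insert 437: h=0, slot 0 empty -> index 0.
Insert 210: h=5, slots 5,6 occupied -> index 7.
Insert 256: h=12, slots 12,13 occupied -> index 14.
Insert 146: h=13, slots 13,14 occupied -> index 15.
Insert 169: h=8, slot 8 empty -> index 8.
Insert 528: h=12, slots 12,13,14,15 occupied -> index 16.
Table: [437, ., ., ., ., 397, 312, 210, 169, ., 85, ., 35, 970, 256, 146, 528]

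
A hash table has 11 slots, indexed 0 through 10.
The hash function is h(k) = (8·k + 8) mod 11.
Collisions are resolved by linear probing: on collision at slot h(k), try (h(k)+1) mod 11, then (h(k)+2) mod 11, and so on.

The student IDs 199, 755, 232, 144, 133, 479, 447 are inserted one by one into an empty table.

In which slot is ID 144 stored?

7

Insert 199: h=5, slot 5 empty → index 5.
Insert 755: h=9, slot 9 empty → index 9.
Insert 232: h=5, slot 5 occupied → index 6.
Insert 144: h=5, slots 5,6 occupied → index 7.
Insert 133: h=5, slots 5,6,7 occupied → index 8.
Insert 479: h=1, slot 1 empty → index 1.
Insert 447: h=9, slot 9 occupied → index 10.
Table: [-, 479, -, -, -, 199, 232, 144, 133, 755, 447]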